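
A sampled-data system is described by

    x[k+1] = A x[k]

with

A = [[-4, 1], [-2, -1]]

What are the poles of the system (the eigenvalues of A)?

-3, -2

det(zI - A) = z^2 - (tr A)z + det A, with tr A = (-4) + (-1) = -5 and det A = (-4)·(-1) - 1·(-2) = 4 - (-2) = 6.
So p(z) = det(zI - A) = z^2 + 5z + 6.
Factor z^2 + 5z + 6: two numbers with sum -5 and product 6 are -2 and -3, so z^2 + 5z + 6 = (z + 2)(z + 3).
Hence p(z) = (z + 2) (z + 3), with roots -3, -2.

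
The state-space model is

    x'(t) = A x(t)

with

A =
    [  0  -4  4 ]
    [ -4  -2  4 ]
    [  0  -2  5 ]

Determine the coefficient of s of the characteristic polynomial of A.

Expand det(sI - A) for the 3×3 matrix.
p(s) = s^3 - 3s^2 - 18s + 48.
(Check: constant term = det(-A) = (-1)^3 det A = 48; coefficient of s^2 = -tr A = -3.)
The coefficient of s is -18.

-18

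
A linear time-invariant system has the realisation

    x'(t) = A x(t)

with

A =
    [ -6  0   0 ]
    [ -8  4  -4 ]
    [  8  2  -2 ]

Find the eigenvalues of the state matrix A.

-6, 0, 2

det(sI - A) = s^3 - (tr A)s^2 + (M11 + M22 + M33)s - det A, where Mii is the 2×2 principal minor of A obtained by deleting row i and column i.
tr A = (-6) + 4 + (-2) = -4; M11 = 4·(-2) - (-4)·2 = -8 - (-8) = 0; M22 = (-6)·(-2) - 0·8 = 12 - 0 = 12; M33 = (-6)·4 - 0·(-8) = -24 - 0 = -24; sum of minors = -12.
det A = (-6)·(4·(-2) - (-4)·2) - 0·((-8)·(-2) - (-4)·8) + 0·((-8)·2 - 4·8) = (-6)·0 - 0·48 + 0·(-48) = 0.
So p(s) = det(sI - A) = s^3 + 4s^2 - 12s.
The constant term is 0, so p(s) = s(s^2 + 4s - 12).
Factor s^2 + 4s - 12: two numbers with sum -4 and product -12 are 2 and -6, so s^2 + 4s - 12 = (s - 2)(s + 6).
Hence p(s) = s (s - 2) (s + 6), with roots -6, 0, 2.
At least one eigenvalue has non-negative real part, so the system is not asymptotically stable.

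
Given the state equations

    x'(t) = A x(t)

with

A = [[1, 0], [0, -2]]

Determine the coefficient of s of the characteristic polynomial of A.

1

For a 2×2 matrix, det(sI - A) = s^2 - (tr A)s + det A.
tr A = -1, det A = -2.
So p(s) = s^2 + s - 2.
The coefficient of s is 1.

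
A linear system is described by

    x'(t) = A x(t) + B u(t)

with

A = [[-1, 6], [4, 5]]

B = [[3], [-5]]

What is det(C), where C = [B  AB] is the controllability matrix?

AB = [[-33], [-13]]
Controllability matrix C = [B  AB] = [[3, -33], [-5, -13]]
det(C) = 3·(-13) - (-33)·(-5) = -39 - 165 = -204
Since det(C) ≠ 0, rank(C) = 2 and the system is completely controllable.

-204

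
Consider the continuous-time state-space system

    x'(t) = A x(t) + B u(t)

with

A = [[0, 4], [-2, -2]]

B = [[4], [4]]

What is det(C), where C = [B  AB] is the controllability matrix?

AB = [[16], [-16]]
Controllability matrix C = [B  AB] = [[4, 16], [4, -16]]
det(C) = 4·(-16) - 16·4 = -64 - 64 = -128
Since det(C) ≠ 0, rank(C) = 2 and the system is completely controllable.

-128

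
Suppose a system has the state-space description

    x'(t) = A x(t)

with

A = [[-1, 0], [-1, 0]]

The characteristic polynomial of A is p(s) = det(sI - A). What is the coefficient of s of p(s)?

1

For a 2×2 matrix, det(sI - A) = s^2 - (tr A)s + det A.
tr A = -1, det A = 0.
So p(s) = s^2 + s.
The coefficient of s is 1.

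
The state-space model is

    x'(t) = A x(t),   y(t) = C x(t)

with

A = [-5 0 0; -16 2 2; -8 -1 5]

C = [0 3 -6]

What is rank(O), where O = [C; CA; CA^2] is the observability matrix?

CA = [[0, 12, -24]]
CA^2 = [[0, 48, -96]]
Observability matrix O = [C; CA; CA^2] = [[0, 3, -6], [0, 12, -24], [0, 48, -96]]
Every row of O is a scalar multiple of row 1 = [0, 3, -6] (multipliers 1, 4, 16), so the rows span a one-dimensional space.
O ≠ 0, hence rank(O) = 1.
rank(O) = 1 < n = 3, so the pair (A, C) is not completely observable.

1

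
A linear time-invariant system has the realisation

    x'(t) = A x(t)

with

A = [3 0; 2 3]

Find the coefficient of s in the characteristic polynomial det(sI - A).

For a 2×2 matrix, det(sI - A) = s^2 - (tr A)s + det A.
tr A = 6, det A = 9.
So p(s) = s^2 - 6s + 9.
The coefficient of s is -6.

-6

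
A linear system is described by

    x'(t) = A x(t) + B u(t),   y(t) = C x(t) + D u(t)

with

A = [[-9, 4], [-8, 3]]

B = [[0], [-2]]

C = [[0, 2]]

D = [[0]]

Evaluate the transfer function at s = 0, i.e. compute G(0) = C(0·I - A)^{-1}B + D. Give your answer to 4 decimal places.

G(0) = C(-A)^{-1}B + D = -C A^{-1} B + D.
det A = 5, so A^{-1} = (1/5)·adj(A) = [[3/5, -4/5], [8/5, -9/5]]
A^{-1} B = [8/5, 18/5]^T
C A^{-1} B = 36/5
G(0) = D - C A^{-1} B = 0 - (36/5) = -36/5 ≈ -7.2000

-7.2000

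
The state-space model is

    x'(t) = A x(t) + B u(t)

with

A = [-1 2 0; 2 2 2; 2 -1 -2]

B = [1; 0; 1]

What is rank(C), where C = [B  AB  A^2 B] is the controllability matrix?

3

AB = [[-1], [4], [0]]
A^2B = [[9], [6], [-6]]
Controllability matrix C = [B  AB  A^2B] = [[1, -1, 9], [0, 4, 6], [1, 0, -6]]
det(C) = 1·(4·(-6) - 6·0) - (-1)·(0·(-6) - 6·1) + 9·(0·0 - 4·1) = 1·(-24) - (-1)·(-6) + 9·(-4) = -66 ≠ 0, so rank(C) = 3.
rank(C) = 3 = n, so the pair (A, B) is completely controllable.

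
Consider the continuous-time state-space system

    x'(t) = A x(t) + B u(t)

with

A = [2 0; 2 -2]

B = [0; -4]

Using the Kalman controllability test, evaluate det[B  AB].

0

AB = [[0], [8]]
Controllability matrix C = [B  AB] = [[0, 0], [-4, 8]]
det(C) = 0·8 - 0·(-4) = 0 - 0 = 0
Since det(C) = 0, rank(C) < 2 and the system is not completely controllable.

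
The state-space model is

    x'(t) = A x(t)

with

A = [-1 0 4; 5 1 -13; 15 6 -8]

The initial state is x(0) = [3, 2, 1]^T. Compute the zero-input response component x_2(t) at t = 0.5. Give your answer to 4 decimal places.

det(sI - A) = s^3 - (tr A)s^2 + (M11 + M22 + M33)s - det A, where Mii is the 2×2 principal minor of A obtained by deleting row i and column i.
tr A = (-1) + 1 + (-8) = -8; M11 = 1·(-8) - (-13)·6 = -8 - (-78) = 70; M22 = (-1)·(-8) - 4·15 = 8 - 60 = -52; M33 = (-1)·1 - 0·5 = -1 - 0 = -1; sum of minors = 17.
det A = (-1)·(1·(-8) - (-13)·6) - 0·(5·(-8) - (-13)·15) + 4·(5·6 - 1·15) = (-1)·70 - 0·155 + 4·15 = -10.
So p(s) = det(sI - A) = s^3 + 8s^2 + 17s + 10.
Rational-root test: any integer root divides 10. Testing small divisors, s = -1 works: p(-1) = -1 + 8 + (-17) + 10 = 0, so (s + 1) is a factor.
Dividing, p(s) = (s + 1)(s^2 + 7s + 10).
Factor s^2 + 7s + 10: two numbers with sum -7 and product 10 are -2 and -5, so s^2 + 7s + 10 = (s + 2)(s + 5).
Hence p(s) = (s + 1) (s + 2) (s + 5), with roots -5, -2, -1.
The eigenvalues -5, -2, -1 are distinct and real, so A is diagonalisable and x(t) = e^{At} x(0) = V diag(e^{λ_i t}) V^{-1} x(0), where the columns of V are the eigenvectors.
λ = -5: A - (-5)I = [[4, 0, 4], [5, 6, -13], [15, 6, -3]]. v must be orthogonal to every row; (row 1) × (row 2) = [-24, 72, 24], so take v_1 = [-1, 3, 1]^T.
λ = -2: A - (-2)I = [[1, 0, 4], [5, 3, -13], [15, 6, -6]]. v must be orthogonal to every row; (row 1) × (row 2) = [-12, 33, 3], so take v_2 = [4, -11, -1]^T.
λ = -1: A - (-1)I = [[0, 0, 4], [5, 2, -13], [15, 6, -7]]. v must be orthogonal to every row; (row 1) × (row 2) = [-8, 20, 0], so take v_3 = [2, -5, 0]^T.
V = [v_1 v_2 v_3] = [[-1, 4, 2], [3, -11, -5], [1, -1, 0]] has det V = 1, so V^{-1} = adj(V)/det V = [[-5, -2, 2], [-5, -2, 1], [8, 3, -1]].
Modal coordinates z(0) = V^{-1} x(0): (-5)·3 + (-2)·2 + 2·1 = -17; (-5)·3 + (-2)·2 + 1·1 = -18; 8·3 + 3·2 + (-1)·1 = 29; so z(0) = [-17, -18, 29]^T.
x_2(t) = Σ_i (v_i)_2 · z_i(0) · e^{λ_i t} (row 2 of V times the modal terms).
x_2(0.5) = 3·(-17)·e^{-5·0.5} + (-11)·(-18)·e^{-2·0.5} + (-5)·29·e^{-1·0.5} = (-51)·0.08208500 + 198·0.36787944 + (-145)·0.60653066 = -19.2932.

-19.2932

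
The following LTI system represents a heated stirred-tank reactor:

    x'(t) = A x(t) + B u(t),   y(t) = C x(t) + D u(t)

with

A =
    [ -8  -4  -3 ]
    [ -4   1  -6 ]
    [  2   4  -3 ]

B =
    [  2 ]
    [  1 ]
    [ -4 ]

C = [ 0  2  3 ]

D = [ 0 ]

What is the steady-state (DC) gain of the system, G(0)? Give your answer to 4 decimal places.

G(0) = C(-A)^{-1}B + D = -C A^{-1} B + D.
det A = -18, so A^{-1} = (1/-18)·adj(A) = [[-7/6, 4/3, -3/2], [4/3, -5/3, 2], [1, -4/3, 4/3]]
A^{-1} B = [5, -7, -14/3]^T
C A^{-1} B = -28
G(0) = D - C A^{-1} B = 0 - (-28) = 28

28.0000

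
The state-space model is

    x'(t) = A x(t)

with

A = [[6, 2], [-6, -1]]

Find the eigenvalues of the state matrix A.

det(sI - A) = s^2 - (tr A)s + det A, with tr A = 6 + (-1) = 5 and det A = 6·(-1) - 2·(-6) = -6 - (-12) = 6.
So p(s) = det(sI - A) = s^2 - 5s + 6.
Factor s^2 - 5s + 6: two numbers with sum 5 and product 6 are 3 and 2, so s^2 - 5s + 6 = (s - 3)(s - 2).
Hence p(s) = (s - 3) (s - 2), with roots 2, 3.
At least one eigenvalue has non-negative real part, so the system is not asymptotically stable.

2, 3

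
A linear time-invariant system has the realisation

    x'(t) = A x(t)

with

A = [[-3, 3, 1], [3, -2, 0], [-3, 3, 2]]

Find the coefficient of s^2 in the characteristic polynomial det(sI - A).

3

Expand det(sI - A) for the 3×3 matrix.
p(s) = s^3 + 3s^2 - 10s + 3.
(Check: constant term = det(-A) = (-1)^3 det A = 3; coefficient of s^2 = -tr A = 3.)
The coefficient of s^2 is 3.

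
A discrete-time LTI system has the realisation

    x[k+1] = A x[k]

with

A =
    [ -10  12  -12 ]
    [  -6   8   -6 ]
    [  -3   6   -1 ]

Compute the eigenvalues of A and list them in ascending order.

-4, -1, 2

det(zI - A) = z^3 - (tr A)z^2 + (M11 + M22 + M33)z - det A, where Mii is the 2×2 principal minor of A obtained by deleting row i and column i.
tr A = (-10) + 8 + (-1) = -3; M11 = 8·(-1) - (-6)·6 = -8 - (-36) = 28; M22 = (-10)·(-1) - (-12)·(-3) = 10 - 36 = -26; M33 = (-10)·8 - 12·(-6) = -80 - (-72) = -8; sum of minors = -6.
det A = (-10)·(8·(-1) - (-6)·6) - 12·((-6)·(-1) - (-6)·(-3)) + (-12)·((-6)·6 - 8·(-3)) = (-10)·28 - 12·(-12) + (-12)·(-12) = 8.
So p(z) = det(zI - A) = z^3 + 3z^2 - 6z - 8.
Rational-root test: any integer root divides -8. Testing small divisors, z = -1 works: p(-1) = -1 + 3 + 6 + (-8) = 0, so (z + 1) is a factor.
Dividing, p(z) = (z + 1)(z^2 + 2z - 8).
Factor z^2 + 2z - 8: two numbers with sum -2 and product -8 are 2 and -4, so z^2 + 2z - 8 = (z - 2)(z + 4).
Hence p(z) = (z - 2) (z + 1) (z + 4), with roots -4, -1, 2.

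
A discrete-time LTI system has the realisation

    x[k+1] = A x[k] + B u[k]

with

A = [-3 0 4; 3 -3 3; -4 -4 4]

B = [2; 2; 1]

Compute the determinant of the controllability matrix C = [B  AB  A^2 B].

-508

AB = [[-2], [3], [-12]]
A^2B = [[-42], [-51], [-52]]
Controllability matrix C = [B  AB  A^2B] = [[2, -2, -42], [2, 3, -51], [1, -12, -52]]
Expanding along the first row, det(C) = 2·(3·(-52) - (-51)·(-12)) - (-2)·(2·(-52) - (-51)·1) + (-42)·(2·(-12) - 3·1) = 2·(-768) - (-2)·(-53) + (-42)·(-27) = -508
Since det(C) ≠ 0, rank(C) = 3 and the system is completely controllable.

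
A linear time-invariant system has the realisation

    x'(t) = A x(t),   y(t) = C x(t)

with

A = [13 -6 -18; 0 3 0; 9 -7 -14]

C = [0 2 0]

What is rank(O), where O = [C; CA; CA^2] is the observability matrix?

CA = [[0, 6, 0]]
CA^2 = [[0, 18, 0]]
Observability matrix O = [C; CA; CA^2] = [[0, 2, 0], [0, 6, 0], [0, 18, 0]]
Every row of O is a scalar multiple of row 1 = [0, 2, 0] (multipliers 1, 3, 9), so the rows span a one-dimensional space.
O ≠ 0, hence rank(O) = 1.
rank(O) = 1 < n = 3, so the pair (A, C) is not completely observable.

1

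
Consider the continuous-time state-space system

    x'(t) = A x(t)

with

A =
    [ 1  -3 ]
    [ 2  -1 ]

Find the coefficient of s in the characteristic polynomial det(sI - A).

0

For a 2×2 matrix, det(sI - A) = s^2 - (tr A)s + det A.
tr A = 0, det A = 5.
So p(s) = s^2 + 5.
The coefficient of s is 0.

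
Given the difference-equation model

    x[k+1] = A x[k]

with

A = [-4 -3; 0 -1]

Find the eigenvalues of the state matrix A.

det(zI - A) = z^2 - (tr A)z + det A, with tr A = (-4) + (-1) = -5 and det A = (-4)·(-1) - (-3)·0 = 4 - 0 = 4.
So p(z) = det(zI - A) = z^2 + 5z + 4.
Factor z^2 + 5z + 4: two numbers with sum -5 and product 4 are -1 and -4, so z^2 + 5z + 4 = (z + 1)(z + 4).
Hence p(z) = (z + 1) (z + 4), with roots -4, -1.

-4, -1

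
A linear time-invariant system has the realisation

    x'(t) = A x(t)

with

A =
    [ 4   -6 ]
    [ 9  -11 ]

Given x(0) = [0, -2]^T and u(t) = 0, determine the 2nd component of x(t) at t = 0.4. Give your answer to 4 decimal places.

0.9853

det(sI - A) = s^2 - (tr A)s + det A, with tr A = 4 + (-11) = -7 and det A = 4·(-11) - (-6)·9 = -44 - (-54) = 10.
So p(s) = det(sI - A) = s^2 + 7s + 10.
Factor s^2 + 7s + 10: two numbers with sum -7 and product 10 are -2 and -5, so s^2 + 7s + 10 = (s + 2)(s + 5).
Hence p(s) = (s + 2) (s + 5), with roots -5, -2.
The eigenvalues -5, -2 are distinct and real, so A is diagonalisable and x(t) = e^{At} x(0) = V diag(e^{λ_i t}) V^{-1} x(0), where the columns of V are the eigenvectors.
λ = -5: A - (-5)I = [[9, -6], [9, -6]]. Row 1 gives 9·v1 + (-6)·v2 = 0, so take v_1 = [-2, -3]^T.
λ = -2: A - (-2)I = [[6, -6], [9, -9]]. Row 1 gives 6·v1 + (-6)·v2 = 0, so take v_2 = [1, 1]^T.
V = [v_1 v_2] = [[-2, 1], [-3, 1]] has det V = 1, so V^{-1} = adj(V)/det V = [[1, -1], [3, -2]].
Modal coordinates z(0) = V^{-1} x(0): 1·0 + (-1)·(-2) = 2; 3·0 + (-2)·(-2) = 4; so z(0) = [2, 4]^T.
x_2(t) = Σ_i (v_i)_2 · z_i(0) · e^{λ_i t} (row 2 of V times the modal terms).
x_2(0.4) = (-3)·2·e^{-5·0.4} + 1·4·e^{-2·0.4} = (-6)·0.135335 + 4·0.449329 = 0.9853.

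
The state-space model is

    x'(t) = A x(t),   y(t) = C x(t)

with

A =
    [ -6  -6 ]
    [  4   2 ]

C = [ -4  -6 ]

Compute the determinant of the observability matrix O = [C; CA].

-48

CA = [[0, 12]]
Observability matrix O = [C; CA] = [[-4, -6], [0, 12]]
det(O) = (-4)·12 - (-6)·0 = -48 - 0 = -48
Since det(O) ≠ 0, rank(O) = 2 and the system is completely observable.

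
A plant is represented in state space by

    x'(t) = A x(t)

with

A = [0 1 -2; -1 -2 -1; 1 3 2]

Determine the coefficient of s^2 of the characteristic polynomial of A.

0

Expand det(sI - A) for the 3×3 matrix.
p(s) = s^3 + 2s - 3.
(Check: constant term = det(-A) = (-1)^3 det A = -3; coefficient of s^2 = -tr A = 0.)
The coefficient of s^2 is 0.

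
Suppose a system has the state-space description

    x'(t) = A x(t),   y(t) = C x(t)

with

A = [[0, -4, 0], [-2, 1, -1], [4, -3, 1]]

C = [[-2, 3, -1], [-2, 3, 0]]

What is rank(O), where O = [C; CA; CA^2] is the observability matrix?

3

CA = [[-10, 14, -4], [-6, 11, -3]]
CA^2 = [[-44, 66, -18], [-34, 44, -14]]
Observability matrix O = [C; CA; CA^2] = [[-2, 3, -1], [-2, 3, 0], [-10, 14, -4], [-6, 11, -3], [-44, 66, -18], [-34, 44, -14]]
Take the 3×3 submatrix of O formed by rows 1, 2, 3: [[-2, 3, -1], [-2, 3, 0], [-10, 14, -4]]. Its determinant is (-2)·(3·(-4) - 0·14) - 3·((-2)·(-4) - 0·(-10)) + (-1)·((-2)·14 - 3·(-10)) = (-2)·(-12) - 3·8 + (-1)·2 = -2 ≠ 0.
So rank(O) ≥ 3; since O has 3 columns, rank(O) = 3.
rank(O) = 3 = n, so the pair (A, C) is completely observable.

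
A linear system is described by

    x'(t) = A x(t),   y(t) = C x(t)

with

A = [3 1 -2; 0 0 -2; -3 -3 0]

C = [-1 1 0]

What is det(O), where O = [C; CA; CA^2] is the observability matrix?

32

CA = [[-3, -1, 0]]
CA^2 = [[-9, -3, 8]]
Observability matrix O = [C; CA; CA^2] = [[-1, 1, 0], [-3, -1, 0], [-9, -3, 8]]
Expanding along the first row, det(O) = (-1)·((-1)·8 - 0·(-3)) - 1·((-3)·8 - 0·(-9)) + 0·((-3)·(-3) - (-1)·(-9)) = (-1)·(-8) - 1·(-24) + 0·0 = 32
Since det(O) ≠ 0, rank(O) = 3 and the system is completely observable.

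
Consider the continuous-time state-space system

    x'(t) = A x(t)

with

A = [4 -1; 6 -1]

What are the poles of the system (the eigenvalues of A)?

det(sI - A) = s^2 - (tr A)s + det A, with tr A = 4 + (-1) = 3 and det A = 4·(-1) - (-1)·6 = -4 - (-6) = 2.
So p(s) = det(sI - A) = s^2 - 3s + 2.
Factor s^2 - 3s + 2: two numbers with sum 3 and product 2 are 2 and 1, so s^2 - 3s + 2 = (s - 2)(s - 1).
Hence p(s) = (s - 2) (s - 1), with roots 1, 2.
At least one eigenvalue has non-negative real part, so the system is not asymptotically stable.

1, 2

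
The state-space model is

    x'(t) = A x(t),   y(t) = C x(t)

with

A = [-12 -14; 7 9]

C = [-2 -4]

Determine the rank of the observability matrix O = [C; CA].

CA = [[-4, -8]]
Observability matrix O = [C; CA] = [[-2, -4], [-4, -8]]
Every row of O is a scalar multiple of row 1 = [-2, -4] (multipliers 1, 2), so the rows span a one-dimensional space.
O ≠ 0, hence rank(O) = 1.
rank(O) = 1 < n = 2, so the pair (A, C) is not completely observable.

1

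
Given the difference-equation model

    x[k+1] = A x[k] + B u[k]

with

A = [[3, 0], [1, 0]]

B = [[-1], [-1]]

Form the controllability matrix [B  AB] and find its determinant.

-2

AB = [[-3], [-1]]
Controllability matrix C = [B  AB] = [[-1, -3], [-1, -1]]
det(C) = (-1)·(-1) - (-3)·(-1) = 1 - 3 = -2
Since det(C) ≠ 0, rank(C) = 2 and the system is completely controllable.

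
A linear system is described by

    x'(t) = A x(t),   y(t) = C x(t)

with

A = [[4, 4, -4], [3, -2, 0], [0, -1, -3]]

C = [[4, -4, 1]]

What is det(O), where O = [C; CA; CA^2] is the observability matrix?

8053

CA = [[4, 23, -19]]
CA^2 = [[85, -11, 41]]
Observability matrix O = [C; CA; CA^2] = [[4, -4, 1], [4, 23, -19], [85, -11, 41]]
Expanding along the first row, det(O) = 4·(23·41 - (-19)·(-11)) - (-4)·(4·41 - (-19)·85) + 1·(4·(-11) - 23·85) = 4·734 - (-4)·1779 + 1·(-1999) = 8053
Since det(O) ≠ 0, rank(O) = 3 and the system is completely observable.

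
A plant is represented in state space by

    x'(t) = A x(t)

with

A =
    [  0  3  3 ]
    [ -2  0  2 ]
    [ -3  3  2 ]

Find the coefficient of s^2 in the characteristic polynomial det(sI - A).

Expand det(sI - A) for the 3×3 matrix.
p(s) = s^3 - 2s^2 + 9s + 24.
(Check: constant term = det(-A) = (-1)^3 det A = 24; coefficient of s^2 = -tr A = -2.)
The coefficient of s^2 is -2.

-2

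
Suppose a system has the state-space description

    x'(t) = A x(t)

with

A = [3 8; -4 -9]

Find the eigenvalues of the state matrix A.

-5, -1

det(sI - A) = s^2 - (tr A)s + det A, with tr A = 3 + (-9) = -6 and det A = 3·(-9) - 8·(-4) = -27 - (-32) = 5.
So p(s) = det(sI - A) = s^2 + 6s + 5.
Factor s^2 + 6s + 5: two numbers with sum -6 and product 5 are -1 and -5, so s^2 + 6s + 5 = (s + 1)(s + 5).
Hence p(s) = (s + 1) (s + 5), with roots -5, -1.
All eigenvalues have negative real part, so the system is asymptotically stable.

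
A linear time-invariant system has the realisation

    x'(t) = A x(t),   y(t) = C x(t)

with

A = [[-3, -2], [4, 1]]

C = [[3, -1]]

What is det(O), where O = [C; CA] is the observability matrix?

-34

CA = [[-13, -7]]
Observability matrix O = [C; CA] = [[3, -1], [-13, -7]]
det(O) = 3·(-7) - (-1)·(-13) = -21 - 13 = -34
Since det(O) ≠ 0, rank(O) = 2 and the system is completely observable.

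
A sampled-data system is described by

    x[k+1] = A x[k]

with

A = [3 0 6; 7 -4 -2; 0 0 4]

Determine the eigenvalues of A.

-4, 3, 4

det(zI - A) = z^3 - (tr A)z^2 + (M11 + M22 + M33)z - det A, where Mii is the 2×2 principal minor of A obtained by deleting row i and column i.
tr A = 3 + (-4) + 4 = 3; M11 = (-4)·4 - (-2)·0 = -16 - 0 = -16; M22 = 3·4 - 6·0 = 12 - 0 = 12; M33 = 3·(-4) - 0·7 = -12 - 0 = -12; sum of minors = -16.
det A = 3·((-4)·4 - (-2)·0) - 0·(7·4 - (-2)·0) + 6·(7·0 - (-4)·0) = 3·(-16) - 0·28 + 6·0 = -48.
So p(z) = det(zI - A) = z^3 - 3z^2 - 16z + 48.
Rational-root test: any integer root divides 48. Testing small divisors, z = 3 works: p(3) = 27 + (-27) + (-48) + 48 = 0, so (z - 3) is a factor.
Dividing, p(z) = (z - 3)(z^2 - 16).
Factor z^2 - 16: two numbers with sum 0 and product -16 are 4 and -4, so z^2 - 16 = (z - 4)(z + 4).
Hence p(z) = (z - 4) (z - 3) (z + 4), with roots -4, 3, 4.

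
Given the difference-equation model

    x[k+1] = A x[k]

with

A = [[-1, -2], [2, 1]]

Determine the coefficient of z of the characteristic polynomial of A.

0

For a 2×2 matrix, det(zI - A) = z^2 - (tr A)z + det A.
tr A = 0, det A = 3.
So p(z) = z^2 + 3.
The coefficient of z is 0.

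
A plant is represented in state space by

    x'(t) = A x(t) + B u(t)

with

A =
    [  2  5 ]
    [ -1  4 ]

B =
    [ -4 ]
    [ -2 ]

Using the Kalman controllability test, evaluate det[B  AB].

AB = [[-18], [-4]]
Controllability matrix C = [B  AB] = [[-4, -18], [-2, -4]]
det(C) = (-4)·(-4) - (-18)·(-2) = 16 - 36 = -20
Since det(C) ≠ 0, rank(C) = 2 and the system is completely controllable.

-20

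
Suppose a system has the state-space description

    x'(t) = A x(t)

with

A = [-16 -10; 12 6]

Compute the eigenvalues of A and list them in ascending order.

det(sI - A) = s^2 - (tr A)s + det A, with tr A = (-16) + 6 = -10 and det A = (-16)·6 - (-10)·12 = -96 - (-120) = 24.
So p(s) = det(sI - A) = s^2 + 10s + 24.
Factor s^2 + 10s + 24: two numbers with sum -10 and product 24 are -4 and -6, so s^2 + 10s + 24 = (s + 4)(s + 6).
Hence p(s) = (s + 4) (s + 6), with roots -6, -4.
All eigenvalues have negative real part, so the system is asymptotically stable.

-6, -4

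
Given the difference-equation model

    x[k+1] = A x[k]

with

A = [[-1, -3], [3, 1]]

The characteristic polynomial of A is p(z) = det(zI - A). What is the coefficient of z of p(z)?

0

For a 2×2 matrix, det(zI - A) = z^2 - (tr A)z + det A.
tr A = 0, det A = 8.
So p(z) = z^2 + 8.
The coefficient of z is 0.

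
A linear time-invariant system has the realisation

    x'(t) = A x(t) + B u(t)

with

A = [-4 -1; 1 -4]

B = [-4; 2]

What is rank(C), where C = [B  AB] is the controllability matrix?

2

AB = [[14], [-12]]
Controllability matrix C = [B  AB] = [[-4, 14], [2, -12]]
det(C) = (-4)·(-12) - 14·2 = 48 - 28 = 20 ≠ 0, so rank(C) = 2.
rank(C) = 2 = n, so the pair (A, B) is completely controllable.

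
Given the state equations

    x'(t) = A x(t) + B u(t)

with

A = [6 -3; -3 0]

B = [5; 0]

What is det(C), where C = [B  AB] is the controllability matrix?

-75

AB = [[30], [-15]]
Controllability matrix C = [B  AB] = [[5, 30], [0, -15]]
det(C) = 5·(-15) - 30·0 = -75 - 0 = -75
Since det(C) ≠ 0, rank(C) = 2 and the system is completely controllable.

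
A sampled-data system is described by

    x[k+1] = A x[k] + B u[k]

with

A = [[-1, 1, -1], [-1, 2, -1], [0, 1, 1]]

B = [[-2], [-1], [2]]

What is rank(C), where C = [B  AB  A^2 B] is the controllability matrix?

3

AB = [[-1], [-2], [1]]
A^2B = [[-2], [-4], [-1]]
Controllability matrix C = [B  AB  A^2B] = [[-2, -1, -2], [-1, -2, -4], [2, 1, -1]]
det(C) = (-2)·((-2)·(-1) - (-4)·1) - (-1)·((-1)·(-1) - (-4)·2) + (-2)·((-1)·1 - (-2)·2) = (-2)·6 - (-1)·9 + (-2)·3 = -9 ≠ 0, so rank(C) = 3.
rank(C) = 3 = n, so the pair (A, B) is completely controllable.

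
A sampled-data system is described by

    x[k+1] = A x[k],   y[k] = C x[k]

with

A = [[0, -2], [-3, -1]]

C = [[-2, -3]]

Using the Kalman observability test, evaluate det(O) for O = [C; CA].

CA = [[9, 7]]
Observability matrix O = [C; CA] = [[-2, -3], [9, 7]]
det(O) = (-2)·7 - (-3)·9 = -14 - (-27) = 13
Since det(O) ≠ 0, rank(O) = 2 and the system is completely observable.

13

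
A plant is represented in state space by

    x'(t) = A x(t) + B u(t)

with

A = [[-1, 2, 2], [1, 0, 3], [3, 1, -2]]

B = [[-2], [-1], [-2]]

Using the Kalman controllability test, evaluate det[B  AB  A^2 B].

40

AB = [[-4], [-8], [-3]]
A^2B = [[-18], [-13], [-14]]
Controllability matrix C = [B  AB  A^2B] = [[-2, -4, -18], [-1, -8, -13], [-2, -3, -14]]
Expanding along the first row, det(C) = (-2)·((-8)·(-14) - (-13)·(-3)) - (-4)·((-1)·(-14) - (-13)·(-2)) + (-18)·((-1)·(-3) - (-8)·(-2)) = (-2)·73 - (-4)·(-12) + (-18)·(-13) = 40
Since det(C) ≠ 0, rank(C) = 3 and the system is completely controllable.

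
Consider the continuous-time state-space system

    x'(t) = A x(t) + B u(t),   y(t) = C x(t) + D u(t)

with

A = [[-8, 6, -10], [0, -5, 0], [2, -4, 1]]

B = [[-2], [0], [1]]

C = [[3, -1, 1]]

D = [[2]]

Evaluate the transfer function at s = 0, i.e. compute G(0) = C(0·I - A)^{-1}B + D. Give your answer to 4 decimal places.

0.3333

G(0) = C(-A)^{-1}B + D = -C A^{-1} B + D.
det A = -60, so A^{-1} = (1/-60)·adj(A) = [[1/12, -17/30, 5/6], [0, -1/5, 0], [-1/6, 1/3, -2/3]]
A^{-1} B = [2/3, 0, -1/3]^T
C A^{-1} B = 5/3
G(0) = D - C A^{-1} B = 2 - (5/3) = 1/3 ≈ 0.3333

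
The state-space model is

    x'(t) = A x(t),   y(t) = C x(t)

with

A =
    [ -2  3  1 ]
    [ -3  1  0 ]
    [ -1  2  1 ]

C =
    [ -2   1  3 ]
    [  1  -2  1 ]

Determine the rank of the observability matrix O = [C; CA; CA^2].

3

CA = [[-2, 1, 1], [3, 3, 2]]
CA^2 = [[0, -3, -1], [-17, 16, 5]]
Observability matrix O = [C; CA; CA^2] = [[-2, 1, 3], [1, -2, 1], [-2, 1, 1], [3, 3, 2], [0, -3, -1], [-17, 16, 5]]
Take the 3×3 submatrix of O formed by rows 1, 2, 3: [[-2, 1, 3], [1, -2, 1], [-2, 1, 1]]. Its determinant is (-2)·((-2)·1 - 1·1) - 1·(1·1 - 1·(-2)) + 3·(1·1 - (-2)·(-2)) = (-2)·(-3) - 1·3 + 3·(-3) = -6 ≠ 0.
So rank(O) ≥ 3; since O has 3 columns, rank(O) = 3.
rank(O) = 3 = n, so the pair (A, C) is completely observable.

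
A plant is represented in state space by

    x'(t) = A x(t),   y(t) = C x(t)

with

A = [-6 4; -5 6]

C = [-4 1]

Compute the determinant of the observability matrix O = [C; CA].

CA = [[19, -10]]
Observability matrix O = [C; CA] = [[-4, 1], [19, -10]]
det(O) = (-4)·(-10) - 1·19 = 40 - 19 = 21
Since det(O) ≠ 0, rank(O) = 2 and the system is completely observable.

21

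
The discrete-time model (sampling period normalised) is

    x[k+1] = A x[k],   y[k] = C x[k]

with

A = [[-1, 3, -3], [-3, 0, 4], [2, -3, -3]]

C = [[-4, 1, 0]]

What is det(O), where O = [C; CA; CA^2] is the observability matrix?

-6461

CA = [[1, -12, 16]]
CA^2 = [[67, -45, -99]]
Observability matrix O = [C; CA; CA^2] = [[-4, 1, 0], [1, -12, 16], [67, -45, -99]]
Expanding along the first row, det(O) = (-4)·((-12)·(-99) - 16·(-45)) - 1·(1·(-99) - 16·67) + 0·(1·(-45) - (-12)·67) = (-4)·1908 - 1·(-1171) + 0·759 = -6461
Since det(O) ≠ 0, rank(O) = 3 and the system is completely observable.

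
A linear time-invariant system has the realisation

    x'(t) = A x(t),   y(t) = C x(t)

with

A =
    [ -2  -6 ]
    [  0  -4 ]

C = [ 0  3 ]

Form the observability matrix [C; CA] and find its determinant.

0

CA = [[0, -12]]
Observability matrix O = [C; CA] = [[0, 3], [0, -12]]
det(O) = 0·(-12) - 3·0 = 0 - 0 = 0
Since det(O) = 0, rank(O) < 2 and the system is not completely observable.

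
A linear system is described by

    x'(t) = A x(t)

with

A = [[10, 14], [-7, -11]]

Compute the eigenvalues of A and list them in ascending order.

-4, 3

det(sI - A) = s^2 - (tr A)s + det A, with tr A = 10 + (-11) = -1 and det A = 10·(-11) - 14·(-7) = -110 - (-98) = -12.
So p(s) = det(sI - A) = s^2 + s - 12.
Factor s^2 + s - 12: two numbers with sum -1 and product -12 are 3 and -4, so s^2 + s - 12 = (s - 3)(s + 4).
Hence p(s) = (s - 3) (s + 4), with roots -4, 3.
At least one eigenvalue has non-negative real part, so the system is not asymptotically stable.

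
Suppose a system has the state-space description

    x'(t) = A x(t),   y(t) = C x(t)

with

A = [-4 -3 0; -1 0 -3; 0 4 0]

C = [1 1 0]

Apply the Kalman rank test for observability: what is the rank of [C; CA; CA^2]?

CA = [[-5, -3, -3]]
CA^2 = [[23, 3, 9]]
Observability matrix O = [C; CA; CA^2] = [[1, 1, 0], [-5, -3, -3], [23, 3, 9]]
det(O) = 1·((-3)·9 - (-3)·3) - 1·((-5)·9 - (-3)·23) + 0·((-5)·3 - (-3)·23) = 1·(-18) - 1·24 + 0·54 = -42 ≠ 0, so rank(O) = 3.
rank(O) = 3 = n, so the pair (A, C) is completely observable.

3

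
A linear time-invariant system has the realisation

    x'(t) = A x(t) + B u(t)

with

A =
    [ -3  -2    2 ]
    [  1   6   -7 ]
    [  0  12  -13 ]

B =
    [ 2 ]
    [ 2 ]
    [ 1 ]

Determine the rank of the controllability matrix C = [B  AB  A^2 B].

AB = [[-8], [7], [11]]
A^2B = [[32], [-43], [-59]]
Controllability matrix C = [B  AB  A^2B] = [[2, -8, 32], [2, 7, -43], [1, 11, -59]]
The rows r1, r2, r3 of C are linearly dependent: r1 - 2·r2 + 2·r3 = 0 (check each entry), so rank(C) ≤ 2.
The 2×2 minor from rows 1, 2, columns 1, 2 is 2·7 - (-8)·2 = 14 - (-16) = 30 ≠ 0, so rank(C) = 2.
rank(C) = 2 < n = 3, so the pair (A, B) is not completely controllable.

2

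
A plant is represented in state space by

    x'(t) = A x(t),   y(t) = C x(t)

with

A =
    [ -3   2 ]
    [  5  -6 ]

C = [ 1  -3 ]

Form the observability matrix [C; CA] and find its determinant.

CA = [[-18, 20]]
Observability matrix O = [C; CA] = [[1, -3], [-18, 20]]
det(O) = 1·20 - (-3)·(-18) = 20 - 54 = -34
Since det(O) ≠ 0, rank(O) = 2 and the system is completely observable.

-34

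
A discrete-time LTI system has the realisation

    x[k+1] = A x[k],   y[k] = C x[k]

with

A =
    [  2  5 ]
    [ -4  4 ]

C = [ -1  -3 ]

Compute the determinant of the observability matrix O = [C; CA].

47

CA = [[10, -17]]
Observability matrix O = [C; CA] = [[-1, -3], [10, -17]]
det(O) = (-1)·(-17) - (-3)·10 = 17 - (-30) = 47
Since det(O) ≠ 0, rank(O) = 2 and the system is completely observable.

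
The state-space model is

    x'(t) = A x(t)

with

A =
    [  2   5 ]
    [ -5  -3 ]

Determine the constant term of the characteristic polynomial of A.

For a 2×2 matrix, det(sI - A) = s^2 - (tr A)s + det A.
tr A = -1, det A = 19.
So p(s) = s^2 + s + 19.
The constant term is 19.

19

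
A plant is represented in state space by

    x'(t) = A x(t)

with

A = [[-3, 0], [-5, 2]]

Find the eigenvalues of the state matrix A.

det(sI - A) = s^2 - (tr A)s + det A, with tr A = (-3) + 2 = -1 and det A = (-3)·2 - 0·(-5) = -6 - 0 = -6.
So p(s) = det(sI - A) = s^2 + s - 6.
Factor s^2 + s - 6: two numbers with sum -1 and product -6 are 2 and -3, so s^2 + s - 6 = (s - 2)(s + 3).
Hence p(s) = (s - 2) (s + 3), with roots -3, 2.
At least one eigenvalue has non-negative real part, so the system is not asymptotically stable.

-3, 2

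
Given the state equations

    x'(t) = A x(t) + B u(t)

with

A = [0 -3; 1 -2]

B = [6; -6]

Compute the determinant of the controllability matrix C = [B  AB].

216

AB = [[18], [18]]
Controllability matrix C = [B  AB] = [[6, 18], [-6, 18]]
det(C) = 6·18 - 18·(-6) = 108 - (-108) = 216
Since det(C) ≠ 0, rank(C) = 2 and the system is completely controllable.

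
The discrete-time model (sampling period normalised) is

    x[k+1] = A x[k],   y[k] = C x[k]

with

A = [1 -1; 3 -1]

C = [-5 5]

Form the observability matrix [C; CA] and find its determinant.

-50

CA = [[10, 0]]
Observability matrix O = [C; CA] = [[-5, 5], [10, 0]]
det(O) = (-5)·0 - 5·10 = 0 - 50 = -50
Since det(O) ≠ 0, rank(O) = 2 and the system is completely observable.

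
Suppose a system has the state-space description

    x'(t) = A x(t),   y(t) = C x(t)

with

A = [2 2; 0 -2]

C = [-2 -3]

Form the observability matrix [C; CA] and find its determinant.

CA = [[-4, 2]]
Observability matrix O = [C; CA] = [[-2, -3], [-4, 2]]
det(O) = (-2)·2 - (-3)·(-4) = -4 - 12 = -16
Since det(O) ≠ 0, rank(O) = 2 and the system is completely observable.

-16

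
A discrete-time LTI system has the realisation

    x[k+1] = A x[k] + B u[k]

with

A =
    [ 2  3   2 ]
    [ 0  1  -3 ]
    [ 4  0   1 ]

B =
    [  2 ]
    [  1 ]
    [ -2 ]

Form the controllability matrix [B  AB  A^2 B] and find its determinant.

AB = [[3], [7], [6]]
A^2B = [[39], [-11], [18]]
Controllability matrix C = [B  AB  A^2B] = [[2, 3, 39], [1, 7, -11], [-2, 6, 18]]
Expanding along the first row, det(C) = 2·(7·18 - (-11)·6) - 3·(1·18 - (-11)·(-2)) + 39·(1·6 - 7·(-2)) = 2·192 - 3·(-4) + 39·20 = 1176
Since det(C) ≠ 0, rank(C) = 3 and the system is completely controllable.

1176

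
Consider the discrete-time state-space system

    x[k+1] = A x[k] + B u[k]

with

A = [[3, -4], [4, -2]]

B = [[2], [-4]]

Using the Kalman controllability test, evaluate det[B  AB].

120

AB = [[22], [16]]
Controllability matrix C = [B  AB] = [[2, 22], [-4, 16]]
det(C) = 2·16 - 22·(-4) = 32 - (-88) = 120
Since det(C) ≠ 0, rank(C) = 2 and the system is completely controllable.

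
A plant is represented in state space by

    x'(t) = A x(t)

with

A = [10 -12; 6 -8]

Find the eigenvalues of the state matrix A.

-2, 4

det(sI - A) = s^2 - (tr A)s + det A, with tr A = 10 + (-8) = 2 and det A = 10·(-8) - (-12)·6 = -80 - (-72) = -8.
So p(s) = det(sI - A) = s^2 - 2s - 8.
Factor s^2 - 2s - 8: two numbers with sum 2 and product -8 are 4 and -2, so s^2 - 2s - 8 = (s - 4)(s + 2).
Hence p(s) = (s - 4) (s + 2), with roots -2, 4.
At least one eigenvalue has non-negative real part, so the system is not asymptotically stable.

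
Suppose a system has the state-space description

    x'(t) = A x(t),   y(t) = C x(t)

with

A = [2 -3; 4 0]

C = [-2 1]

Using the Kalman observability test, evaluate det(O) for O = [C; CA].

CA = [[0, 6]]
Observability matrix O = [C; CA] = [[-2, 1], [0, 6]]
det(O) = (-2)·6 - 1·0 = -12 - 0 = -12
Since det(O) ≠ 0, rank(O) = 2 and the system is completely observable.

-12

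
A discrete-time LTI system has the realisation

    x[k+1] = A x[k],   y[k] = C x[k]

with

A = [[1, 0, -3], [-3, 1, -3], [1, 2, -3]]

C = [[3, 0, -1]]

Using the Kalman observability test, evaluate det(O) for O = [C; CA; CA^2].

-336

CA = [[2, -2, -6]]
CA^2 = [[2, -14, 18]]
Observability matrix O = [C; CA; CA^2] = [[3, 0, -1], [2, -2, -6], [2, -14, 18]]
Expanding along the first row, det(O) = 3·((-2)·18 - (-6)·(-14)) - 0·(2·18 - (-6)·2) + (-1)·(2·(-14) - (-2)·2) = 3·(-120) - 0·48 + (-1)·(-24) = -336
Since det(O) ≠ 0, rank(O) = 3 and the system is completely observable.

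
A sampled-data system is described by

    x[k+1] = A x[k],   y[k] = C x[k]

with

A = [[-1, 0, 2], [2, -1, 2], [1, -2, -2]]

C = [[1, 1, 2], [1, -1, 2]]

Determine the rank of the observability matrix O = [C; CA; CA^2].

CA = [[3, -5, 0], [-1, -3, -4]]
CA^2 = [[-13, 5, -4], [-9, 11, 0]]
Observability matrix O = [C; CA; CA^2] = [[1, 1, 2], [1, -1, 2], [3, -5, 0], [-1, -3, -4], [-13, 5, -4], [-9, 11, 0]]
Take the 3×3 submatrix of O formed by rows 1, 2, 3: [[1, 1, 2], [1, -1, 2], [3, -5, 0]]. Its determinant is 1·((-1)·0 - 2·(-5)) - 1·(1·0 - 2·3) + 2·(1·(-5) - (-1)·3) = 1·10 - 1·(-6) + 2·(-2) = 12 ≠ 0.
So rank(O) ≥ 3; since O has 3 columns, rank(O) = 3.
rank(O) = 3 = n, so the pair (A, C) is completely observable.

3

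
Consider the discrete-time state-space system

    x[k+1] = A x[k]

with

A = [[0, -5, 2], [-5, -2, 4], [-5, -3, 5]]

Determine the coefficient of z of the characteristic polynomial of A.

Expand det(zI - A) for the 3×3 matrix.
p(z) = z^3 - 3z^2 - 13z + 15.
(Check: constant term = det(-A) = (-1)^3 det A = 15; coefficient of z^2 = -tr A = -3.)
The coefficient of z is -13.

-13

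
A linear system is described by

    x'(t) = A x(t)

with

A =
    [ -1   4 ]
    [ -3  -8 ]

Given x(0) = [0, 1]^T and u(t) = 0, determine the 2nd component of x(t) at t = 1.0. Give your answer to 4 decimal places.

-0.0280

det(sI - A) = s^2 - (tr A)s + det A, with tr A = (-1) + (-8) = -9 and det A = (-1)·(-8) - 4·(-3) = 8 - (-12) = 20.
So p(s) = det(sI - A) = s^2 + 9s + 20.
Factor s^2 + 9s + 20: two numbers with sum -9 and product 20 are -4 and -5, so s^2 + 9s + 20 = (s + 4)(s + 5).
Hence p(s) = (s + 4) (s + 5), with roots -5, -4.
The eigenvalues -5, -4 are distinct and real, so A is diagonalisable and x(t) = e^{At} x(0) = V diag(e^{λ_i t}) V^{-1} x(0), where the columns of V are the eigenvectors.
λ = -5: A - (-5)I = [[4, 4], [-3, -3]]. Row 1 gives 4·v1 + 4·v2 = 0, so take v_1 = [-1, 1]^T.
λ = -4: A - (-4)I = [[3, 4], [-3, -4]]. Row 1 gives 3·v1 + 4·v2 = 0, so take v_2 = [4, -3]^T.
V = [v_1 v_2] = [[-1, 4], [1, -3]] has det V = -1, so V^{-1} = adj(V)/det V = [[3, 4], [1, 1]].
Modal coordinates z(0) = V^{-1} x(0): 3·0 + 4·1 = 4; 1·0 + 1·1 = 1; so z(0) = [4, 1]^T.
x_2(t) = Σ_i (v_i)_2 · z_i(0) · e^{λ_i t} (row 2 of V times the modal terms).
x_2(1.0) = 1·4·e^{-5·1.0} + (-3)·1·e^{-4·1.0} = 4·0.006738 + (-3)·0.018316 = -0.0280.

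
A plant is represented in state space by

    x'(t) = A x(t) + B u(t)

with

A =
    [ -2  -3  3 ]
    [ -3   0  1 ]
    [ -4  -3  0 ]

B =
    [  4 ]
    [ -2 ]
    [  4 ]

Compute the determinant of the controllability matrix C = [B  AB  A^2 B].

-4360

AB = [[10], [-8], [-10]]
A^2B = [[-26], [-40], [-16]]
Controllability matrix C = [B  AB  A^2B] = [[4, 10, -26], [-2, -8, -40], [4, -10, -16]]
Expanding along the first row, det(C) = 4·((-8)·(-16) - (-40)·(-10)) - 10·((-2)·(-16) - (-40)·4) + (-26)·((-2)·(-10) - (-8)·4) = 4·(-272) - 10·192 + (-26)·52 = -4360
Since det(C) ≠ 0, rank(C) = 3 and the system is completely controllable.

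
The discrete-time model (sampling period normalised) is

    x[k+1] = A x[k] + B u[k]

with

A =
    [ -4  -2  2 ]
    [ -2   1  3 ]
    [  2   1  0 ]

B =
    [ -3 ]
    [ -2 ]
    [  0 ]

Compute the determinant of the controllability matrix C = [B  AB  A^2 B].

560

AB = [[16], [4], [-8]]
A^2B = [[-88], [-52], [36]]
Controllability matrix C = [B  AB  A^2B] = [[-3, 16, -88], [-2, 4, -52], [0, -8, 36]]
Expanding along the first row, det(C) = (-3)·(4·36 - (-52)·(-8)) - 16·((-2)·36 - (-52)·0) + (-88)·((-2)·(-8) - 4·0) = (-3)·(-272) - 16·(-72) + (-88)·16 = 560
Since det(C) ≠ 0, rank(C) = 3 and the system is completely controllable.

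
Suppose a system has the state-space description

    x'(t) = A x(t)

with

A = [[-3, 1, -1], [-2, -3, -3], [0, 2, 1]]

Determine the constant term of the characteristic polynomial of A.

3

Expand det(sI - A) for the 3×3 matrix.
p(s) = s^3 + 5s^2 + 11s + 3.
(Check: constant term = det(-A) = (-1)^3 det A = 3; coefficient of s^2 = -tr A = 5.)
The constant term is 3.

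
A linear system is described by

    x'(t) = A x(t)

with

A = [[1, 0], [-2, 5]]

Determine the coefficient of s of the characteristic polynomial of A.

-6

For a 2×2 matrix, det(sI - A) = s^2 - (tr A)s + det A.
tr A = 6, det A = 5.
So p(s) = s^2 - 6s + 5.
The coefficient of s is -6.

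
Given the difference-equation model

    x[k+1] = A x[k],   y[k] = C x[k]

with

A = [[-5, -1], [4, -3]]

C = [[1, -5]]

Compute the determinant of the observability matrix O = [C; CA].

CA = [[-25, 14]]
Observability matrix O = [C; CA] = [[1, -5], [-25, 14]]
det(O) = 1·14 - (-5)·(-25) = 14 - 125 = -111
Since det(O) ≠ 0, rank(O) = 2 and the system is completely observable.

-111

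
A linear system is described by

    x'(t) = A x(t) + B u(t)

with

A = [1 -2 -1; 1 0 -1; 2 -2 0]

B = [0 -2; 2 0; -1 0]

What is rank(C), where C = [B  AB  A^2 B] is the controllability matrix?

AB = [[-3, -2], [1, -2], [-4, -4]]
A^2B = [[-1, 6], [1, 2], [-8, 0]]
Controllability matrix C = [B  AB  A^2B] = [[0, -2, -3, -2, -1, 6], [2, 0, 1, -2, 1, 2], [-1, 0, -4, -4, -8, 0]]
Take the 3×3 submatrix of C formed by columns 1, 2, 3: [[0, -2, -3], [2, 0, 1], [-1, 0, -4]]. Its determinant is 0·(0·(-4) - 1·0) - (-2)·(2·(-4) - 1·(-1)) + (-3)·(2·0 - 0·(-1)) = 0·0 - (-2)·(-7) + (-3)·0 = -14 ≠ 0.
So rank(C) ≥ 3; since C has 3 rows, rank(C) = 3.
rank(C) = 3 = n, so the pair (A, B) is completely controllable.

3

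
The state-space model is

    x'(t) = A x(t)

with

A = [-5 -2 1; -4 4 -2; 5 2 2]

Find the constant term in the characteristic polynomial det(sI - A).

84

Expand det(sI - A) for the 3×3 matrix.
p(s) = s^3 - s^2 - 31s + 84.
(Check: constant term = det(-A) = (-1)^3 det A = 84; coefficient of s^2 = -tr A = -1.)
The constant term is 84.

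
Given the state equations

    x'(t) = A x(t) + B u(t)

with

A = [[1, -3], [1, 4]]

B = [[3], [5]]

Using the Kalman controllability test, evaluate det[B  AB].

129

AB = [[-12], [23]]
Controllability matrix C = [B  AB] = [[3, -12], [5, 23]]
det(C) = 3·23 - (-12)·5 = 69 - (-60) = 129
Since det(C) ≠ 0, rank(C) = 2 and the system is completely controllable.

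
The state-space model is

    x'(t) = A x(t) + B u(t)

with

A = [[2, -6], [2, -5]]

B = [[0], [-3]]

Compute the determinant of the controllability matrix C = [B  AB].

54

AB = [[18], [15]]
Controllability matrix C = [B  AB] = [[0, 18], [-3, 15]]
det(C) = 0·15 - 18·(-3) = 0 - (-54) = 54
Since det(C) ≠ 0, rank(C) = 2 and the system is completely controllable.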